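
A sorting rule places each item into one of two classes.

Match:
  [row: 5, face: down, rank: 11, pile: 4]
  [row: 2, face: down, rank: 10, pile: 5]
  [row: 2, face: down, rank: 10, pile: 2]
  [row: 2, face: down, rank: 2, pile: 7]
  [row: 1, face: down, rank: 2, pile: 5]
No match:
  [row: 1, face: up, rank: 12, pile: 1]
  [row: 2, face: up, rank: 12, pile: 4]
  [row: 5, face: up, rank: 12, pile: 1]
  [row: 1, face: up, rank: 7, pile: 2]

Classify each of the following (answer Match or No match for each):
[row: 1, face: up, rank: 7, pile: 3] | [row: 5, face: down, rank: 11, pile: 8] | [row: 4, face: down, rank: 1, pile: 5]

No match, Match, Match

Every 'Match' example satisfies: face is down. None of the 'No match' examples do.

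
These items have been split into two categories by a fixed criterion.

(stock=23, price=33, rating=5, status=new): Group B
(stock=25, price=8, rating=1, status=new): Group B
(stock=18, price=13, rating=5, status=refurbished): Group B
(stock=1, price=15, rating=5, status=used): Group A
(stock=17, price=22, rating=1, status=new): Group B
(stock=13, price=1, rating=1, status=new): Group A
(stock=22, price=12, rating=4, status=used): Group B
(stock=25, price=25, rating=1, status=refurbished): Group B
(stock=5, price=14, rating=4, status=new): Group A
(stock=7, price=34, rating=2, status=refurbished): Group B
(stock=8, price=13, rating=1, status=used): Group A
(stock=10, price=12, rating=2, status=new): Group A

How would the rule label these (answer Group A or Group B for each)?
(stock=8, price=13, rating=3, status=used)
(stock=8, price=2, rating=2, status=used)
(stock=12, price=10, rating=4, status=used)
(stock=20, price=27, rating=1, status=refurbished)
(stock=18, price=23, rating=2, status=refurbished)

All 'Group A' examples share one property — stock ≤ 13 AND price ≤ 15 — and every 'Group B' example lacks it.

Group A, Group A, Group A, Group B, Group B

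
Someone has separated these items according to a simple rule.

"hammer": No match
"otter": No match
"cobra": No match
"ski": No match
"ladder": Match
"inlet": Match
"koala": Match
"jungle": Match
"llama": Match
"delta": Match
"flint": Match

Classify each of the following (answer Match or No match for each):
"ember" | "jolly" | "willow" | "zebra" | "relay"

No match, Match, Match, No match, Match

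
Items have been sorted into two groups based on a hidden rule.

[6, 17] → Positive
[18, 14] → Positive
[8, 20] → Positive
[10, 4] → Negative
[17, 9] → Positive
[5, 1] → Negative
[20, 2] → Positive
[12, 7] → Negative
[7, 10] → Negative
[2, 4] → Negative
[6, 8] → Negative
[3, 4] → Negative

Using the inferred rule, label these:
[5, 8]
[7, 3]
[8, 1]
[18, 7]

Negative, Negative, Negative, Positive

The distinguishing property — sum ≥ 22 — holds for all the 'Positive' cases and none of the 'Negative' cases.
[5, 8]: 5+8 = 13 — doesn't qualify, so Negative. [7, 3]: 7+3 = 10 — doesn't qualify, so Negative. [8, 1]: 8+1 = 9 — doesn't qualify, so Negative. [18, 7]: 18+7 = 25 — checks out, so Positive.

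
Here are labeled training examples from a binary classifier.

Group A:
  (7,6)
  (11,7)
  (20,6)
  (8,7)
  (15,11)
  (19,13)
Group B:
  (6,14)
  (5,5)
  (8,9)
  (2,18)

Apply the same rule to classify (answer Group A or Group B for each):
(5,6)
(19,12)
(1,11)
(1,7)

Rule: first > second. This holds for each 'Group A' example and fails for each 'Group B' one.

Group B, Group A, Group B, Group B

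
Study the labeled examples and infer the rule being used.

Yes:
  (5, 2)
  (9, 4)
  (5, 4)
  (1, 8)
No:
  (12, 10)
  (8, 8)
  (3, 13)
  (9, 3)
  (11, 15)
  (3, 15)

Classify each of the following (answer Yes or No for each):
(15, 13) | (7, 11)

No, No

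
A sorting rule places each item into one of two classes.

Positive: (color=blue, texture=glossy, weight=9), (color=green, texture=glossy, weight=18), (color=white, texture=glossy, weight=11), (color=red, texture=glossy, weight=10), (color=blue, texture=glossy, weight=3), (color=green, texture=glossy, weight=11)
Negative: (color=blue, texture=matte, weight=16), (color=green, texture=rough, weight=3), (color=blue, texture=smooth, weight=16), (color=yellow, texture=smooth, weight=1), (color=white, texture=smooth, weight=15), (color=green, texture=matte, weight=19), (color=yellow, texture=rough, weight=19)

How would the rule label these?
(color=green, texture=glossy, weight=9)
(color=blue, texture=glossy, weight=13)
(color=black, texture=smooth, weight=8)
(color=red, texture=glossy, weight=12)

Comparing the two groups points to one rule — texture is glossy.
(color=green, texture=glossy, weight=9) → texture is glossy → Positive.
(color=blue, texture=glossy, weight=13) → texture is glossy → Positive.
(color=black, texture=smooth, weight=8) → texture is smooth → Negative.
(color=red, texture=glossy, weight=12) → texture is glossy → Positive.

Positive, Positive, Negative, Positive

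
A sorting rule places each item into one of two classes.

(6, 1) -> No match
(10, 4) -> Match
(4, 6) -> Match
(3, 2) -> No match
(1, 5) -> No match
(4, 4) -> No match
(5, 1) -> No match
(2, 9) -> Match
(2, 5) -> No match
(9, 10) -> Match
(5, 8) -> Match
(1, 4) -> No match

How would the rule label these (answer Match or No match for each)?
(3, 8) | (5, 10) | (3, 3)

Match, Match, No match

Every 'Match' example satisfies: sum ≥ 10. None of the 'No match' examples do.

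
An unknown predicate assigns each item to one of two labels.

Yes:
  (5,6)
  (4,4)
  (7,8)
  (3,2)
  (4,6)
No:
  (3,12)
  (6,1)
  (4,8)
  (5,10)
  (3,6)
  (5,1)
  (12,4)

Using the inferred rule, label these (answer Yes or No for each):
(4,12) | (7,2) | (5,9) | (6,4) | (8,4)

No, No, No, Yes, No

The rule appears to be: |first − second| ≤ 2.
No: (4,12), since |4−12| = 8. No: (7,2), since |7−2| = 5. No: (5,9), since |5−9| = 4. Yes: (6,4), since |6−4| = 2. No: (8,4), since |8−4| = 4.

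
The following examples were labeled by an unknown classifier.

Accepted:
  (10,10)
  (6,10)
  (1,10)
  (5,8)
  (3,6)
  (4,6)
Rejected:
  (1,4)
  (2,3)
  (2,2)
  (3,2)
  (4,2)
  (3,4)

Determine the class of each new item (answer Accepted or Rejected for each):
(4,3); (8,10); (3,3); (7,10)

Rejected, Accepted, Rejected, Accepted

Rule: sum ≥ 9. This holds for each 'Accepted' example and fails for each 'Rejected' one.
(4,3): 4+3 = 7, fails this test → Rejected. (8,10): 8+10 = 18, meets the rule → Accepted. (3,3): 3+3 = 6, fails this test → Rejected. (7,10): 7+10 = 17, meets the rule → Accepted.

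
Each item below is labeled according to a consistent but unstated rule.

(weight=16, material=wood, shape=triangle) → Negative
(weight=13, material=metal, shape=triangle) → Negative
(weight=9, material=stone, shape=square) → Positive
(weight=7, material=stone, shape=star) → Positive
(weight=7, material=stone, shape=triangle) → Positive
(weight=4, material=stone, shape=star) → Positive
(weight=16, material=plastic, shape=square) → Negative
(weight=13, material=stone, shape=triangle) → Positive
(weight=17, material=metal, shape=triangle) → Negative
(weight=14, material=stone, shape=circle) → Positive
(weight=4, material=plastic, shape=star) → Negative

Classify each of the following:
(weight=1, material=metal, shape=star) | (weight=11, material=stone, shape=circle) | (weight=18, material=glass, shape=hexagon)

'Positive' ⟺ material is stone.
(weight=1, material=metal, shape=star): material is metal — does not satisfy this, so Negative. (weight=11, material=stone, shape=circle): material is stone — meets the rule, so Positive. (weight=18, material=glass, shape=hexagon): material is glass — does not satisfy this, so Negative.

Negative, Positive, Negative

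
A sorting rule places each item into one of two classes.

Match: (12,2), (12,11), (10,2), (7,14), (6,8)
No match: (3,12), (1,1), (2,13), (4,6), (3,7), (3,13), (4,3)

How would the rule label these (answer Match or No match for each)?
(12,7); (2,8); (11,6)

A rule that fits every label: first ≥ 6 — true of each 'Match' example, false of each 'No match' one.
(12,7): first 12 — meets the rule, so Match.
(2,8): first 2 — fails the rule, so No match.
(11,6): first 11 — meets the rule, so Match.

Match, No match, Match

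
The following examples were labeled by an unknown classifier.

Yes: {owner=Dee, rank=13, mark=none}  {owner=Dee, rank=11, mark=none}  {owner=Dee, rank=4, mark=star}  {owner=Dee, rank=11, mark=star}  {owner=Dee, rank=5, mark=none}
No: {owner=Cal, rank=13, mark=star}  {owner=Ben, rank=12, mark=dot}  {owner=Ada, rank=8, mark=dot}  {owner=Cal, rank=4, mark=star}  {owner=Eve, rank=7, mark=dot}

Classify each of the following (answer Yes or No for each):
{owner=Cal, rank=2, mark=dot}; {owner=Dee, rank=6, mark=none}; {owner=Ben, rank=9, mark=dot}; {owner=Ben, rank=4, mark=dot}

Looking at the examples, the only property every 'Yes' case has and every 'No' case lacks is: owner is Dee.
{owner=Cal, rank=2, mark=dot}: owner is Cal, does not satisfy this → No. {owner=Dee, rank=6, mark=none}: owner is Dee, checks out → Yes. {owner=Ben, rank=9, mark=dot}: owner is Ben, does not satisfy this → No. {owner=Ben, rank=4, mark=dot}: owner is Ben, does not satisfy this → No.

No, Yes, No, No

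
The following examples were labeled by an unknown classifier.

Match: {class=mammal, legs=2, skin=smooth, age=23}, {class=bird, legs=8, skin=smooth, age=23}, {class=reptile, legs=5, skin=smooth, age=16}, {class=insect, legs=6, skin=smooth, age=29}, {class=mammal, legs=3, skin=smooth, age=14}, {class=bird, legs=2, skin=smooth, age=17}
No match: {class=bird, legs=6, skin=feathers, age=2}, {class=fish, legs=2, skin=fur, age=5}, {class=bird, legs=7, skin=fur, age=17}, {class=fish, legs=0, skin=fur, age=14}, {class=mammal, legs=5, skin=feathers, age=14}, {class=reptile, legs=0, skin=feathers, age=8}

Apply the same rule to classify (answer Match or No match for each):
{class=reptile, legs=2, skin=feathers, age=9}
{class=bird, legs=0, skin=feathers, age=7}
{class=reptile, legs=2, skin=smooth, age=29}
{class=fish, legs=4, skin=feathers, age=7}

No match, No match, Match, No match

A rule that fits every label: skin is smooth — true of each 'Match' example, false of each 'No match' one.
{class=reptile, legs=2, skin=feathers, age=9}: skin is feathers — lacks this property, so No match.
{class=bird, legs=0, skin=feathers, age=7}: skin is feathers — lacks this property, so No match.
{class=reptile, legs=2, skin=smooth, age=29}: skin is smooth — satisfies this, so Match.
{class=fish, legs=4, skin=feathers, age=7}: skin is feathers — lacks this property, so No match.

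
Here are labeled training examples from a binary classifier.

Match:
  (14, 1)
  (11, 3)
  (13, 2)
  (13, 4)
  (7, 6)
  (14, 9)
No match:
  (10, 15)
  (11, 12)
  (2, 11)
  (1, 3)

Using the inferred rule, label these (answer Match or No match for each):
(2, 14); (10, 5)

No match, Match

The pattern is that an item is 'Match' exactly when: first > second.
(2, 14) — 2 < 14, hence No match. (10, 5) — 10 > 5, hence Match.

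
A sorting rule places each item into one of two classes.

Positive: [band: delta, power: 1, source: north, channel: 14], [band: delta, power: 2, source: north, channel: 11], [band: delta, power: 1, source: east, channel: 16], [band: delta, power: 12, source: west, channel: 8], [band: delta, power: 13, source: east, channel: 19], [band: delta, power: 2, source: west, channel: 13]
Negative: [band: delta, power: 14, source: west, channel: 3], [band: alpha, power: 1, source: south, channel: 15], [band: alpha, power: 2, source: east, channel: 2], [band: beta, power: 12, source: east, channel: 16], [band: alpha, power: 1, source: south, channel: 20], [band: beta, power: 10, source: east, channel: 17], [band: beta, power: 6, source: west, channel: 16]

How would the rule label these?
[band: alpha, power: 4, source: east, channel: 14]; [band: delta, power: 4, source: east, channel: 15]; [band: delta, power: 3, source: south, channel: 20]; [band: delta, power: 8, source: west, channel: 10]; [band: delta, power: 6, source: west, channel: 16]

Negative, Positive, Positive, Positive, Positive

The rule appears to be: band is delta AND power ≤ 13.
[band: alpha, power: 4, source: east, channel: 14]: band is alpha, power = 4, fails the rule → Negative.
[band: delta, power: 4, source: east, channel: 15]: band is delta, power = 4, checks out → Positive.
[band: delta, power: 3, source: south, channel: 20]: band is delta, power = 3, checks out → Positive.
[band: delta, power: 8, source: west, channel: 10]: band is delta, power = 8, checks out → Positive.
[band: delta, power: 6, source: west, channel: 16]: band is delta, power = 6, checks out → Positive.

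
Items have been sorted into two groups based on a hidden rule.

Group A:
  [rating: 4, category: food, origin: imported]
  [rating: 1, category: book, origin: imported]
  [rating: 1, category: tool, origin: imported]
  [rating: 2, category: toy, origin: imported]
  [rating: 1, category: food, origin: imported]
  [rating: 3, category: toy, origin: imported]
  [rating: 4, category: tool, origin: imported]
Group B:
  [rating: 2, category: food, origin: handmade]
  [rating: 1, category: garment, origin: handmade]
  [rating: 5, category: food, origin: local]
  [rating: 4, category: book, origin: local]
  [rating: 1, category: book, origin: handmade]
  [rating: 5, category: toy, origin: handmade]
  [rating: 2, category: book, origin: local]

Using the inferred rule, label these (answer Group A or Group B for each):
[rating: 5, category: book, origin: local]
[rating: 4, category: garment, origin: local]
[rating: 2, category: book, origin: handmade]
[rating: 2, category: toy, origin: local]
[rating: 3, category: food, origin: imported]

A rule that fits every label: origin is imported — true of each 'Group A' example, false of each 'Group B' one.
[rating: 5, category: book, origin: local] — origin is local, hence Group B.
[rating: 4, category: garment, origin: local] — origin is local, hence Group B.
[rating: 2, category: book, origin: handmade] — origin is handmade, hence Group B.
[rating: 2, category: toy, origin: local] — origin is local, hence Group B.
[rating: 3, category: food, origin: imported] — origin is imported, hence Group A.

Group B, Group B, Group B, Group B, Group A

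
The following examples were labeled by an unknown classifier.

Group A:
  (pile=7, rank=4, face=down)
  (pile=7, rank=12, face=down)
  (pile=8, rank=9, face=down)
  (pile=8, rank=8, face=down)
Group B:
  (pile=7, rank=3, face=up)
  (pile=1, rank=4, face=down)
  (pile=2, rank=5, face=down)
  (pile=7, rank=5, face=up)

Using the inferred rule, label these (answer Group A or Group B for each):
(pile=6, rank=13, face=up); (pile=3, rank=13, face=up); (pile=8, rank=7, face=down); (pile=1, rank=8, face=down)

All 'Group A' examples share one property — face is down AND pile ≥ 7 — and every 'Group B' example lacks it.

Group B, Group B, Group A, Group B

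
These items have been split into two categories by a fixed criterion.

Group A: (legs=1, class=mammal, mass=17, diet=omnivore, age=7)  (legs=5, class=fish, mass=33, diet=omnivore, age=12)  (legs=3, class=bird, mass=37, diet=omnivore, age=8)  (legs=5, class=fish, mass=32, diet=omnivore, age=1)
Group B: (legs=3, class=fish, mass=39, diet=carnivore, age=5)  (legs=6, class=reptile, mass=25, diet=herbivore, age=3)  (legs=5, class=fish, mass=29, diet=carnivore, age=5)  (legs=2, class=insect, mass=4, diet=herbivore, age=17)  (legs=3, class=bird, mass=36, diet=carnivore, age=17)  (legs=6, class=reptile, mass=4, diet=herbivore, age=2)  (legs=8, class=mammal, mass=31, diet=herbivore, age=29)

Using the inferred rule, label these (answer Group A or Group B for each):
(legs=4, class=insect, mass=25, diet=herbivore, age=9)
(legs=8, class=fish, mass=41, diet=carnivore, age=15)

All 'Group A' examples share one property — diet is omnivore — and every 'Group B' example lacks it.
Group B: (legs=4, class=insect, mass=25, diet=herbivore, age=9), since diet is herbivore. Group B: (legs=8, class=fish, mass=41, diet=carnivore, age=15), since diet is carnivore.

Group B, Group B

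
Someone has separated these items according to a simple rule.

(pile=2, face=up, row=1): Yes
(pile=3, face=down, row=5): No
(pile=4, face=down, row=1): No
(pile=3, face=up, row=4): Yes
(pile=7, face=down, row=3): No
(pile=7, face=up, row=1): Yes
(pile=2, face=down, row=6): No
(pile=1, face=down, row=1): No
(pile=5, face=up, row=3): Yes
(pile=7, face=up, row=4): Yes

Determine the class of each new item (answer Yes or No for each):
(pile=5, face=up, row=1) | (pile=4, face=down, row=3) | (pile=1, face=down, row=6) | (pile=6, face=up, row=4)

One predicate separates the groups cleanly: face is up.

Yes, No, No, Yes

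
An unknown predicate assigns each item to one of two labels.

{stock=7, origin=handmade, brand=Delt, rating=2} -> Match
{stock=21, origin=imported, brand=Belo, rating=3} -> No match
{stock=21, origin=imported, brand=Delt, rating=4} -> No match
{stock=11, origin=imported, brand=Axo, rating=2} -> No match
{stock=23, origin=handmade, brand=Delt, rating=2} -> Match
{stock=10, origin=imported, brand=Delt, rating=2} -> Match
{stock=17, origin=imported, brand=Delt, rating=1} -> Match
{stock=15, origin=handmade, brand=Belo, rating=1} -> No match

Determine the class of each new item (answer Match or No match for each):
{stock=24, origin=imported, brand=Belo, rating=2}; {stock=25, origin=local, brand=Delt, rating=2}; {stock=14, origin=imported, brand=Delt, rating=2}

The pattern is that an item is 'Match' exactly when: brand is Delt AND rating ≤ 2.
{stock=24, origin=imported, brand=Belo, rating=2} → brand is Belo, rating = 2 → No match. {stock=25, origin=local, brand=Delt, rating=2} → brand is Delt, rating = 2 → Match. {stock=14, origin=imported, brand=Delt, rating=2} → brand is Delt, rating = 2 → Match.

No match, Match, Match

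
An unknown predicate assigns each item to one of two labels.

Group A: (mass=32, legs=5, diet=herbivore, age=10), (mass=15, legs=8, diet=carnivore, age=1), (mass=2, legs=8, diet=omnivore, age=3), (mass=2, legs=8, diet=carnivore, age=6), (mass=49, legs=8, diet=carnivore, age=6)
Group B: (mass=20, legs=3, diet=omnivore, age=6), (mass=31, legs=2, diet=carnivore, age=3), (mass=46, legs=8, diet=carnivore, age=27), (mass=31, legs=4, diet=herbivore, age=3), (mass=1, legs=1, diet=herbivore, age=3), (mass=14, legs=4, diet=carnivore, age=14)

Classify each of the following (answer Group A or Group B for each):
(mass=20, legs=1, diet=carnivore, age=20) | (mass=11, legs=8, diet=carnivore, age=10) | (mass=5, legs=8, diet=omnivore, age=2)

Group B, Group A, Group A

One predicate separates the groups cleanly: age ≤ 10 AND legs ≥ 5.
(mass=20, legs=1, diet=carnivore, age=20) — age = 20, legs = 1, hence Group B. (mass=11, legs=8, diet=carnivore, age=10) — age = 10, legs = 8, hence Group A. (mass=5, legs=8, diet=omnivore, age=2) — age = 2, legs = 8, hence Group A.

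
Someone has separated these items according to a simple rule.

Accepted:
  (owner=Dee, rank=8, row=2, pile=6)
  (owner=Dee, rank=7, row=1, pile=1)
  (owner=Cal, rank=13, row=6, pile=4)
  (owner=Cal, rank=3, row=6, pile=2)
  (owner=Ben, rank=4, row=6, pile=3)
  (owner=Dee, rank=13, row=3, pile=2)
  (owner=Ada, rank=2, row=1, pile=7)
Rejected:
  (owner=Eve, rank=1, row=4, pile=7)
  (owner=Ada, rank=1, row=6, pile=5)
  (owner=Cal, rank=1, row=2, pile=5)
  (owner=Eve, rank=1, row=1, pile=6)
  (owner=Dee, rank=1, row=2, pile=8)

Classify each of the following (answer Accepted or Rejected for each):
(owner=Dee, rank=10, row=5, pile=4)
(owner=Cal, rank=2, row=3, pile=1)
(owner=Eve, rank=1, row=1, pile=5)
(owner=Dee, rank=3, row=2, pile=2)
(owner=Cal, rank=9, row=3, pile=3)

The distinguishing property — rank ≥ 2 — holds for all the 'Accepted' cases and none of the 'Rejected' cases.

Accepted, Accepted, Rejected, Accepted, Accepted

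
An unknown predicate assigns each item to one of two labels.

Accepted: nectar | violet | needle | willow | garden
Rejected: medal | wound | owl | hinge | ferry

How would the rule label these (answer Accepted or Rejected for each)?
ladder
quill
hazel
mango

Accepted, Rejected, Rejected, Rejected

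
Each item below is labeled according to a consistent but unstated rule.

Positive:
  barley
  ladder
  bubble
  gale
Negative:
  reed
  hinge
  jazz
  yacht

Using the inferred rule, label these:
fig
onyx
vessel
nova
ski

Negative, Negative, Positive, Negative, Negative

Looking at the examples, the only property every 'Positive' case has and every 'Negative' case lacks is: contains 'l'.
fig — no 'l', hence Negative.
onyx — no 'l', hence Negative.
vessel — has 'l', hence Positive.
nova — no 'l', hence Negative.
ski — no 'l', hence Negative.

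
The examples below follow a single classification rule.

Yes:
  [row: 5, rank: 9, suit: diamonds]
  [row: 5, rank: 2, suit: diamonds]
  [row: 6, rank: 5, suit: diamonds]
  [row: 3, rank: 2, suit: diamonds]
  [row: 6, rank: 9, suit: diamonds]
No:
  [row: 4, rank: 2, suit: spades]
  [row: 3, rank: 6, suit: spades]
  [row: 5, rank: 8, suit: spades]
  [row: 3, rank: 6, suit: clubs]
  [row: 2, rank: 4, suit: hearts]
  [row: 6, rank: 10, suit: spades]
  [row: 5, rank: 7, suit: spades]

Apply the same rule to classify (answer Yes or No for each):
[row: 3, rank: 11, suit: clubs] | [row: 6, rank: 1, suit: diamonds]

No, Yes

Rule: suit is diamonds. This holds for each 'Yes' example and fails for each 'No' one.
No: [row: 3, rank: 11, suit: clubs], since suit is clubs.
Yes: [row: 6, rank: 1, suit: diamonds], since suit is diamonds.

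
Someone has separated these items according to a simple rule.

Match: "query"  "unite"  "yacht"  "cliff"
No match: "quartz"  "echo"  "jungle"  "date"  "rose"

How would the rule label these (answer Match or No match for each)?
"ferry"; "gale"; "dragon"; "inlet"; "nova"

Match, No match, No match, Match, No match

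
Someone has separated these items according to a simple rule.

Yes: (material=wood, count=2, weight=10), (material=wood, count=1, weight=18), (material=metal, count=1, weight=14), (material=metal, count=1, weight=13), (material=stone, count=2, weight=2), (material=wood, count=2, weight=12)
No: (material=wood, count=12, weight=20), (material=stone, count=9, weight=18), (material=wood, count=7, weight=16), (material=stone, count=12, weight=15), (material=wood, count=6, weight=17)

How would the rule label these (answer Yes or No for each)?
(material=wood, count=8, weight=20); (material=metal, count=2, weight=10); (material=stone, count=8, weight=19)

No, Yes, No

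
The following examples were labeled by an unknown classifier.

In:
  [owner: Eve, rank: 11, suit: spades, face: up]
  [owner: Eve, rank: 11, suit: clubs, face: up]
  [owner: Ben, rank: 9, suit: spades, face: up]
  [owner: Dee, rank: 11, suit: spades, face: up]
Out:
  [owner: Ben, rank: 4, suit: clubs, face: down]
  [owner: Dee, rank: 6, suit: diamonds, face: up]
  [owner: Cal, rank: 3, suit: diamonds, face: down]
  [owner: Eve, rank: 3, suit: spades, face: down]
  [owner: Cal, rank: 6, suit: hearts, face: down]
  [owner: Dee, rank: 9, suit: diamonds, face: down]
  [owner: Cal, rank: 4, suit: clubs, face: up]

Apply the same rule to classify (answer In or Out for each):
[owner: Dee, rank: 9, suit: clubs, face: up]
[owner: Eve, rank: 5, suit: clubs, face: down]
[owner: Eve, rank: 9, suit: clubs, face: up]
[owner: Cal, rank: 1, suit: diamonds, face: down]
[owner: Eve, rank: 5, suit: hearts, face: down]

Rule: face is up AND rank ≥ 9. This holds for each 'In' example and fails for each 'Out' one.
[owner: Dee, rank: 9, suit: clubs, face: up]: In (face is up, rank = 9). [owner: Eve, rank: 5, suit: clubs, face: down]: Out (face is down, rank = 5). [owner: Eve, rank: 9, suit: clubs, face: up]: In (face is up, rank = 9). [owner: Cal, rank: 1, suit: diamonds, face: down]: Out (face is down, rank = 1). [owner: Eve, rank: 5, suit: hearts, face: down]: Out (face is down, rank = 5).

In, Out, In, Out, Out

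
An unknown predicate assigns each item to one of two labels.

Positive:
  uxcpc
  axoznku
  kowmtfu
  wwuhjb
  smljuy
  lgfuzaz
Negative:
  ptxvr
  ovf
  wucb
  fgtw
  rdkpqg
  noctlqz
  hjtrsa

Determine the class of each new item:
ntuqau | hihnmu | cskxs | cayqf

The common property of the 'Positive' items is: length ≥ 5 AND contains 'u'. No 'Negative' item has it.
ntuqau: length 6, has 'u', satisfies this → Positive. hihnmu: length 6, has 'u', satisfies this → Positive. cskxs: length 5, no 'u', doesn't match → Negative. cayqf: length 5, no 'u', doesn't match → Negative.

Positive, Positive, Negative, Negative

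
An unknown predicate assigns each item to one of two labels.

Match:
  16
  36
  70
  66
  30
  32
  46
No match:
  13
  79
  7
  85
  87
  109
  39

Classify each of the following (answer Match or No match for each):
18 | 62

All 'Match' examples share one property — even — and every 'No match' example lacks it.
18: 18 is even — has this property, so Match.
62: 62 is even — has this property, so Match.

Match, Match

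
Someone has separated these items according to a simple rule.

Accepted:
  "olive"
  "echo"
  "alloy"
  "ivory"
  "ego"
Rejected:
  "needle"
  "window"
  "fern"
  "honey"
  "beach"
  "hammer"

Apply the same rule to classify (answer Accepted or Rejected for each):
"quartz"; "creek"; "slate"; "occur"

Looking at the examples, the only property every 'Accepted' case has and every 'Rejected' case lacks is: starts with a vowel.
"quartz" — starts with 'q', hence Rejected.
"creek" — starts with 'c', hence Rejected.
"slate" — starts with 's', hence Rejected.
"occur" — starts with 'o', hence Accepted.

Rejected, Rejected, Rejected, Accepted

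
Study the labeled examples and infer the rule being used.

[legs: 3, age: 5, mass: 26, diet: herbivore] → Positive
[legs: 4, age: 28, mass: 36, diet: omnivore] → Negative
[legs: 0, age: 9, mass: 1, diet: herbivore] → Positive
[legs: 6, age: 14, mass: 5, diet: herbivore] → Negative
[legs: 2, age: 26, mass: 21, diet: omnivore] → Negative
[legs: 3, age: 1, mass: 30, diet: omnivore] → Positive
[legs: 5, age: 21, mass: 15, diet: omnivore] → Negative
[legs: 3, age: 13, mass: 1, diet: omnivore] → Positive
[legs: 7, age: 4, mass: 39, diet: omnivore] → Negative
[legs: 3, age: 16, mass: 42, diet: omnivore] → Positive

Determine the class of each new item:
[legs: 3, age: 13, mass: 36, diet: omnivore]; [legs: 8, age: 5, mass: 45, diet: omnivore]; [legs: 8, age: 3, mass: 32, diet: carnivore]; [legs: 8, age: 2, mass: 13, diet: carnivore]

Positive, Negative, Negative, Negative

'Positive' ⟺ legs ≤ 3 AND age ≤ 16.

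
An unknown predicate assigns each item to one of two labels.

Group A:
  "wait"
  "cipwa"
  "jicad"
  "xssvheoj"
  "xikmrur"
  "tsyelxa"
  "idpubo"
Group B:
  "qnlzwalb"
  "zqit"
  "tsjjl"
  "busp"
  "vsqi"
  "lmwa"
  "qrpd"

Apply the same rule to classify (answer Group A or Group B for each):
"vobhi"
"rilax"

'Group A' ⟺ has ≥ 2 vowels.
"vobhi": Group A (2 vowels).
"rilax": Group A (2 vowels).

Group A, Group A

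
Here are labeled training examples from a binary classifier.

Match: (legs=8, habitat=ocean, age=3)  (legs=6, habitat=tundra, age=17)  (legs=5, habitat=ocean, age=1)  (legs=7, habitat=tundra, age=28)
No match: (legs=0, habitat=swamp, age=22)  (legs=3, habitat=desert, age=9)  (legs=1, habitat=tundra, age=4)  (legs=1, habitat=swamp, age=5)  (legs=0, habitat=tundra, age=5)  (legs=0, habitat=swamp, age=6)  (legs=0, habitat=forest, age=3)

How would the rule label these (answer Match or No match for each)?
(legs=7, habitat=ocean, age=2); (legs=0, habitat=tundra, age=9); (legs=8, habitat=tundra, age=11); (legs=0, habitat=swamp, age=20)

Rule: legs ≥ 5. This holds for each 'Match' example and fails for each 'No match' one.
Match: (legs=7, habitat=ocean, age=2), since legs = 7.
No match: (legs=0, habitat=tundra, age=9), since legs = 0.
Match: (legs=8, habitat=tundra, age=11), since legs = 8.
No match: (legs=0, habitat=swamp, age=20), since legs = 0.

Match, No match, Match, No match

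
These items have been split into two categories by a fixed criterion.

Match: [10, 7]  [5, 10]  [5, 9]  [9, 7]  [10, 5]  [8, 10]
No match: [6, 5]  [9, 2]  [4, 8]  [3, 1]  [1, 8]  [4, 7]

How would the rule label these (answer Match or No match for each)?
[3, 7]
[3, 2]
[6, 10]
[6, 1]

Every 'Match' example satisfies: sum ≥ 14. None of the 'No match' examples do.
[3, 7] → 3+7 = 10 → No match.
[3, 2] → 3+2 = 5 → No match.
[6, 10] → 6+10 = 16 → Match.
[6, 1] → 6+1 = 7 → No match.

No match, No match, Match, No match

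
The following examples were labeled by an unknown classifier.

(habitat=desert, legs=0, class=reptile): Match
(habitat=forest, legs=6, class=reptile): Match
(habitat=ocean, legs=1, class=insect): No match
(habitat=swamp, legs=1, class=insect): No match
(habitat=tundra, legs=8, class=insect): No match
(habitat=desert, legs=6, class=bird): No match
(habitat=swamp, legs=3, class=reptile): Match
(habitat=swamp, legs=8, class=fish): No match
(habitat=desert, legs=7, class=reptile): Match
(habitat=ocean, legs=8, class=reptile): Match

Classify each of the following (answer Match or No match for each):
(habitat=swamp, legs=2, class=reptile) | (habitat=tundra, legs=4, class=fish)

Match, No match

The classifier is using: class is reptile.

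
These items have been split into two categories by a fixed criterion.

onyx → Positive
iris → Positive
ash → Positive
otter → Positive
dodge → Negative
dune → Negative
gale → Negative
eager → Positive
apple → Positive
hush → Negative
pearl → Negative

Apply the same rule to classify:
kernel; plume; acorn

Negative, Negative, Positive

The simplest hypothesis consistent with all the labels is: starts with a vowel.
kernel → starts with 'k' → Negative. plume → starts with 'p' → Negative. acorn → starts with 'a' → Positive.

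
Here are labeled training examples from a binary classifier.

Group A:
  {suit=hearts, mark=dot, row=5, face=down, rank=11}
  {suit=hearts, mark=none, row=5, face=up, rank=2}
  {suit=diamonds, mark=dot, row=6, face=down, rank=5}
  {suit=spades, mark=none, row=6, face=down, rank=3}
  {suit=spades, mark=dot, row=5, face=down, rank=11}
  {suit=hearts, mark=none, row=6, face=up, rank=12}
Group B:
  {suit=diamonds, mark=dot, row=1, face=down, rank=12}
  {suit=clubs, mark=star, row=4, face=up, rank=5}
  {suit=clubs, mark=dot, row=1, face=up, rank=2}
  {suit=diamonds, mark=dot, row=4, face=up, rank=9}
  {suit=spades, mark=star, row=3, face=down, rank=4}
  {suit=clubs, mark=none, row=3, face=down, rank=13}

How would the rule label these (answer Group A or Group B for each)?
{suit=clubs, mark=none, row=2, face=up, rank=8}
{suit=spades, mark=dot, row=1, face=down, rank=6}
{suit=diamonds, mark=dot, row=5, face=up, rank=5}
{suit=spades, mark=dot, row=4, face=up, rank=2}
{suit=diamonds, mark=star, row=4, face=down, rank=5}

Group B, Group B, Group A, Group B, Group B

The pattern is that an item is 'Group A' exactly when: row ≥ 5.
{suit=clubs, mark=none, row=2, face=up, rank=8}: Group B (row = 2). {suit=spades, mark=dot, row=1, face=down, rank=6}: Group B (row = 1). {suit=diamonds, mark=dot, row=5, face=up, rank=5}: Group A (row = 5). {suit=spades, mark=dot, row=4, face=up, rank=2}: Group B (row = 4). {suit=diamonds, mark=star, row=4, face=down, rank=5}: Group B (row = 4).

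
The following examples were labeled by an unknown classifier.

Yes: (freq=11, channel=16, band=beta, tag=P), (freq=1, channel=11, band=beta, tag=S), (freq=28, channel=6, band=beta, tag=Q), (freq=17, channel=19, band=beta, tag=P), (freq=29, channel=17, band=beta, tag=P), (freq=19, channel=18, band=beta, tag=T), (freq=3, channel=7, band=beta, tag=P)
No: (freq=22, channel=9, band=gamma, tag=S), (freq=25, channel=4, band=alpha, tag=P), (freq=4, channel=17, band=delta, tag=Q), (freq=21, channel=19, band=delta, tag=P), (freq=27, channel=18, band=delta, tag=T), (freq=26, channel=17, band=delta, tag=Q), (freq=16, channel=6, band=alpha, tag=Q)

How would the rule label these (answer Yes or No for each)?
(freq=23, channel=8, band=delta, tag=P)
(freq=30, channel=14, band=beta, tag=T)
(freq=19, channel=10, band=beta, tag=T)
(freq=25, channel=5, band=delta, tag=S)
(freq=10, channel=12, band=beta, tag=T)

No, Yes, Yes, No, Yes

The pattern is that an item is 'Yes' exactly when: band is beta.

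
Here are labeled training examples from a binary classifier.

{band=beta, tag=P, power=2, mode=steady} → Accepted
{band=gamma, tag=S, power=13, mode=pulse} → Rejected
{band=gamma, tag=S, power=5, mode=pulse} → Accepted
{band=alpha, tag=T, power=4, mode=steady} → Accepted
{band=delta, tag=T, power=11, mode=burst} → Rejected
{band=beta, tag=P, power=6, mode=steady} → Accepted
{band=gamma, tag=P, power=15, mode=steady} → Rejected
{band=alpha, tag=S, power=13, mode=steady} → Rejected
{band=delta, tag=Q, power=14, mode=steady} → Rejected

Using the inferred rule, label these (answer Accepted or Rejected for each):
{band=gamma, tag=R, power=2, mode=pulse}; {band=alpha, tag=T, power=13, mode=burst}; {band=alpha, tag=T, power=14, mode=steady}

Accepted, Rejected, Rejected

The common property of the 'Accepted' items is: power ≤ 6. No 'Rejected' item has it.
{band=gamma, tag=R, power=2, mode=pulse} — power = 2, hence Accepted. {band=alpha, tag=T, power=13, mode=burst} — power = 13, hence Rejected. {band=alpha, tag=T, power=14, mode=steady} — power = 14, hence Rejected.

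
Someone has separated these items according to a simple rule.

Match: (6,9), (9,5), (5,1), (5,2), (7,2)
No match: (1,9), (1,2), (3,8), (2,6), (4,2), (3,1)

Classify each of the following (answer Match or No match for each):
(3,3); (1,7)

No match, No match

One predicate separates the groups cleanly: first ≥ 5.
(3,3) — first 3, hence No match. (1,7) — first 1, hence No match.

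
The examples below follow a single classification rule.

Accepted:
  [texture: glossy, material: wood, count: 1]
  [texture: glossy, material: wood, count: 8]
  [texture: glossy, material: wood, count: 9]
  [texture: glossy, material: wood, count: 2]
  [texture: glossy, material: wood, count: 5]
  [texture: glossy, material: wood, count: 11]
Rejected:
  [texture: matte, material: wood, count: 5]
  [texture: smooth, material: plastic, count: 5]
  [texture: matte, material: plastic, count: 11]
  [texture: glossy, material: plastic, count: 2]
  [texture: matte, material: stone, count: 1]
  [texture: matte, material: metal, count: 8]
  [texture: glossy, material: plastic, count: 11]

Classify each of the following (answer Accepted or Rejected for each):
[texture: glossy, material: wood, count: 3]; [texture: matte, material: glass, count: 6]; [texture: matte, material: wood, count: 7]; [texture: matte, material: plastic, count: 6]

Accepted, Rejected, Rejected, Rejected

All 'Accepted' examples share one property — material is wood AND texture is glossy — and every 'Rejected' example lacks it.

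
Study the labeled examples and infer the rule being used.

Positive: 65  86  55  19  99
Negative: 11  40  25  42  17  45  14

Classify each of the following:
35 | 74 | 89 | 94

Negative, Positive, Positive, Positive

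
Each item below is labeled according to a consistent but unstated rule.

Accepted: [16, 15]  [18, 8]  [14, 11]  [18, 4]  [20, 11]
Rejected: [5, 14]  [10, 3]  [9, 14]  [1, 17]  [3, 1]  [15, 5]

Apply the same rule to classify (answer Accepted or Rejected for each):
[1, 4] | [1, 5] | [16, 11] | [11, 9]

Rejected, Rejected, Accepted, Rejected

The common property of the 'Accepted' items is: sum ≥ 18 AND first is even. No 'Rejected' item has it.
[1, 4]: Rejected (1+4 = 5, first 1). [1, 5]: Rejected (1+5 = 6, first 1). [16, 11]: Accepted (16+11 = 27, first 16). [11, 9]: Rejected (11+9 = 20, first 11).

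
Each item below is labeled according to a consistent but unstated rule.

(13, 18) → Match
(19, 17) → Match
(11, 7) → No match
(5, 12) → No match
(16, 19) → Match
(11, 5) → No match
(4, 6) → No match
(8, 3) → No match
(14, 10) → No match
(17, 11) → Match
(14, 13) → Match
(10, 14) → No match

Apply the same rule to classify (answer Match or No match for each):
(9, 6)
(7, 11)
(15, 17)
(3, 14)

One predicate separates the groups cleanly: sum ≥ 27.

No match, No match, Match, No match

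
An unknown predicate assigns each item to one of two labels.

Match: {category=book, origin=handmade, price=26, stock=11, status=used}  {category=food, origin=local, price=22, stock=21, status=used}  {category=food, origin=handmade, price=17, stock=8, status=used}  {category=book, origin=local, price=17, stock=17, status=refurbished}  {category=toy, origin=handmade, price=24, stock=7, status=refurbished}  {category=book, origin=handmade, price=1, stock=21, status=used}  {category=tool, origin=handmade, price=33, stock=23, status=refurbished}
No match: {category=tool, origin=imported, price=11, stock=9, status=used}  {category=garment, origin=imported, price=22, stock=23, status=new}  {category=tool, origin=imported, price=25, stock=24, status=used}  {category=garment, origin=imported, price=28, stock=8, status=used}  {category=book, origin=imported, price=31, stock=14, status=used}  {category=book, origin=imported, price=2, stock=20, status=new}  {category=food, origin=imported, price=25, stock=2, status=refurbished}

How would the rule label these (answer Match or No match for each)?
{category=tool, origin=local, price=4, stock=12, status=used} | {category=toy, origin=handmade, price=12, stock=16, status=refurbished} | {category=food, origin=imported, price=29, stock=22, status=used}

Match, Match, No match

All 'Match' examples share one property — origin is not imported — and every 'No match' example lacks it.
{category=tool, origin=local, price=4, stock=12, status=used}: origin is local — fits, so Match. {category=toy, origin=handmade, price=12, stock=16, status=refurbished}: origin is handmade — fits, so Match. {category=food, origin=imported, price=29, stock=22, status=used}: origin is imported — does not fit, so No match.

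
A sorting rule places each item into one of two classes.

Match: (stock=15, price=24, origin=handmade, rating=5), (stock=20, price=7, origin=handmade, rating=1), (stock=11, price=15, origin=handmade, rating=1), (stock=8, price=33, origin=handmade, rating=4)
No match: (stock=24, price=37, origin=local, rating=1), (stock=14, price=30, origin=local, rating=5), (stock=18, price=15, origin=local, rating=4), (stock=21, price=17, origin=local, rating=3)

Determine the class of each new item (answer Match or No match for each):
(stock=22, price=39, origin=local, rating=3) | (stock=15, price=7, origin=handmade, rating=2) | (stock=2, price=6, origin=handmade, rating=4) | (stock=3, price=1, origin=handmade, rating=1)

'Match' ⟺ origin is handmade.
No match: (stock=22, price=39, origin=local, rating=3), since origin is local. Match: (stock=15, price=7, origin=handmade, rating=2), since origin is handmade. Match: (stock=2, price=6, origin=handmade, rating=4), since origin is handmade. Match: (stock=3, price=1, origin=handmade, rating=1), since origin is handmade.

No match, Match, Match, Match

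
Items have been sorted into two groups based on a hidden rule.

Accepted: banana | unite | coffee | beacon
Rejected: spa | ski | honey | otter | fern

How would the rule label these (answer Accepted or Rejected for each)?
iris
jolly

Rejected, Rejected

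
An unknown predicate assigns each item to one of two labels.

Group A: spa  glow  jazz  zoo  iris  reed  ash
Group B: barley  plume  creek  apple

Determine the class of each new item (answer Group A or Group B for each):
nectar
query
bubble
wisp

Group B, Group B, Group B, Group A

The simplest hypothesis consistent with all the labels is: length ≤ 4.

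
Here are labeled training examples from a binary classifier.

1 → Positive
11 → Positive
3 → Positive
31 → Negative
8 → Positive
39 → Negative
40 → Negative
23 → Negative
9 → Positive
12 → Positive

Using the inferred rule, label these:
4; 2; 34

Positive, Positive, Negative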